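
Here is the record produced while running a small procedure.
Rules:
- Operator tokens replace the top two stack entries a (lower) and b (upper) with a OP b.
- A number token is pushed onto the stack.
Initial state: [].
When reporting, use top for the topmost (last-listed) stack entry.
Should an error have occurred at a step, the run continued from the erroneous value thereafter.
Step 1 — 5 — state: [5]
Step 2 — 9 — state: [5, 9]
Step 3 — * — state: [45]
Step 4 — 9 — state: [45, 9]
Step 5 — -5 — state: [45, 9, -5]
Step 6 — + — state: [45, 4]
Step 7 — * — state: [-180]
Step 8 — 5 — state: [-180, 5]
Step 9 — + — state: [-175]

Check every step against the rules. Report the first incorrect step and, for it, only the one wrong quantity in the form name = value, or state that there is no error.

step 7, top = 180

Recomputing the run from the initial state:
step 1: [5]
step 2: [5, 9]
step 3: [45]
step 4: [45, 9]
step 5: [45, 9, -5]
step 6: [45, 4]
step 7: [180]
step 8: [180, 5]
step 9: [185]
The first disagreement with the record is at step 7, where the value should be top = 180.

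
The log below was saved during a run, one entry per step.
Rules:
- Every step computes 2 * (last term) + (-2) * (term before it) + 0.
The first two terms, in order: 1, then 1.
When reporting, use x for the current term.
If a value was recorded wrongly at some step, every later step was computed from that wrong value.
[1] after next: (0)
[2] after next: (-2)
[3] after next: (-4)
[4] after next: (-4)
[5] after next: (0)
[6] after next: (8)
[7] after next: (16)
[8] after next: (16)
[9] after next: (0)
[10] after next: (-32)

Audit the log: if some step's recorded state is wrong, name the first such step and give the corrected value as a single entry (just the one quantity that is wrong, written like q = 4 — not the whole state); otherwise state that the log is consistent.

no error

step 1: x = 2*(1) + (-2)*(1) + (0) = 0 -> agrees with the log
step 2: x = 2*(0) + (-2)*(1) + (0) = -2 -> consistent with the log
step 3: x = 2*(-2) + (-2)*(0) + (0) = -4 -> checks out
step 4: x = 2*(-4) + (-2)*(-2) + (0) = -4 -> checks out
step 5: x = 2*(-4) + (-2)*(-4) + (0) = 0 -> consistent with the log
step 6: x = 2*(0) + (-2)*(-4) + (0) = 8 -> checks out
step 7: x = 2*(8) + (-2)*(0) + (0) = 16 -> confirmed correct
step 8: x = 2*(16) + (-2)*(8) + (0) = 16 -> checks out
step 9: x = 2*(16) + (-2)*(16) + (0) = 0 -> same as recorded
step 10: x = 2*(0) + (-2)*(16) + (0) = -32 -> same as recorded
All entries verified; no error found.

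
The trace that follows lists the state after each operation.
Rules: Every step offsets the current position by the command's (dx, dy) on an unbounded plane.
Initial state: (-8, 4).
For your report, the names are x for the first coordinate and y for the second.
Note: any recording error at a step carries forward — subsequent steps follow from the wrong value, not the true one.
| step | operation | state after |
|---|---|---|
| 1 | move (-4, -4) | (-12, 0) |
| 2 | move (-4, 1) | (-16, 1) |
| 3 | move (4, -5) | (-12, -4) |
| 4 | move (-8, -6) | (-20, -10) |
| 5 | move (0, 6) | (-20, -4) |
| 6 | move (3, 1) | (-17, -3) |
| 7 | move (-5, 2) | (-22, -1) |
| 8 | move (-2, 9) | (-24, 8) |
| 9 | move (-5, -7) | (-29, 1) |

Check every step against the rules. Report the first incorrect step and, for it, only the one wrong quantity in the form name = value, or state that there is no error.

no error

Recomputing the run from the initial state:
step 1: x = -12, y = 0
step 2: x = -16, y = 1
step 3: x = -12, y = -4
step 4: x = -20, y = -10
step 5: x = -20, y = -4
step 6: x = -17, y = -3
step 7: x = -22, y = -1
step 8: x = -24, y = 8
step 9: x = -29, y = 1
This matches the trace at every step.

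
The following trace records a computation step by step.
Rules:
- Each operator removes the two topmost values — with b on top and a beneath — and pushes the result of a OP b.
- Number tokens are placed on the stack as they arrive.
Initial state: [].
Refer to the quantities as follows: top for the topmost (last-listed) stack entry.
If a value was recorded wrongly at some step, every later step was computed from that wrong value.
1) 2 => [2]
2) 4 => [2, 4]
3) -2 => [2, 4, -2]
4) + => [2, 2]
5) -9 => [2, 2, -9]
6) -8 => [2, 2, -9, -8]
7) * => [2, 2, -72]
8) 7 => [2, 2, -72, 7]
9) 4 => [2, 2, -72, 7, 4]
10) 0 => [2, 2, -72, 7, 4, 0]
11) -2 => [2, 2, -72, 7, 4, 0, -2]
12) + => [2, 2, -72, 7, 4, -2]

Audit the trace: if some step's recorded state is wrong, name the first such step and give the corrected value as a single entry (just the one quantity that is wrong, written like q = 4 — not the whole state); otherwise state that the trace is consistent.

step 7, top = 72

1. push 2: top = 2 (consistent with the trace)
2. push 4: top = 4 (same as recorded)
3. push -2: top = -2 (no discrepancy)
4. 4 + -2 = 2 (agrees with the trace)
5. push -9: top = -9 (checks out)
6. push -8: top = -8 (checks out)
7. -9 * -8 = 72 (first mismatch against the trace)
The audit stops at step 7: the recorded entry is wrong and should be top = 72.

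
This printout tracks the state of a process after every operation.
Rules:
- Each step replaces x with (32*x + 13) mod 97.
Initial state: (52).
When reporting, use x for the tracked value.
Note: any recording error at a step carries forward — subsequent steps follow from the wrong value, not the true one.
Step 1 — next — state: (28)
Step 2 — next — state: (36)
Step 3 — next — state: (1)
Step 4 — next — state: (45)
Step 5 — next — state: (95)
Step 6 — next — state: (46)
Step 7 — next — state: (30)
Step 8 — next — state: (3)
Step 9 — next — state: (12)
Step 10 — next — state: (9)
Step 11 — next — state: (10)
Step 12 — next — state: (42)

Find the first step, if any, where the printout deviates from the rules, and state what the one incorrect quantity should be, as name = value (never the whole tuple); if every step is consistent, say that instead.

no error

1. x = (32*52 + 13) mod 97 = 28 (verified)
2. x = (32*28 + 13) mod 97 = 36 (consistent with the printout)
3. x = (32*36 + 13) mod 97 = 1 (in agreement)
4. x = (32*1 + 13) mod 97 = 45 (checks out)
5. x = (32*45 + 13) mod 97 = 95 (agrees with the printout)
6. x = (32*95 + 13) mod 97 = 46 (exactly as logged)
7. x = (32*46 + 13) mod 97 = 30 (consistent with the printout)
8. x = (32*30 + 13) mod 97 = 3 (matches)
9. x = (32*3 + 13) mod 97 = 12 (exactly as logged)
10. x = (32*12 + 13) mod 97 = 9 (verified)
11. x = (32*9 + 13) mod 97 = 10 (consistent with the printout)
12. x = (32*10 + 13) mod 97 = 42 (confirmed correct)
No step deviates from the rules.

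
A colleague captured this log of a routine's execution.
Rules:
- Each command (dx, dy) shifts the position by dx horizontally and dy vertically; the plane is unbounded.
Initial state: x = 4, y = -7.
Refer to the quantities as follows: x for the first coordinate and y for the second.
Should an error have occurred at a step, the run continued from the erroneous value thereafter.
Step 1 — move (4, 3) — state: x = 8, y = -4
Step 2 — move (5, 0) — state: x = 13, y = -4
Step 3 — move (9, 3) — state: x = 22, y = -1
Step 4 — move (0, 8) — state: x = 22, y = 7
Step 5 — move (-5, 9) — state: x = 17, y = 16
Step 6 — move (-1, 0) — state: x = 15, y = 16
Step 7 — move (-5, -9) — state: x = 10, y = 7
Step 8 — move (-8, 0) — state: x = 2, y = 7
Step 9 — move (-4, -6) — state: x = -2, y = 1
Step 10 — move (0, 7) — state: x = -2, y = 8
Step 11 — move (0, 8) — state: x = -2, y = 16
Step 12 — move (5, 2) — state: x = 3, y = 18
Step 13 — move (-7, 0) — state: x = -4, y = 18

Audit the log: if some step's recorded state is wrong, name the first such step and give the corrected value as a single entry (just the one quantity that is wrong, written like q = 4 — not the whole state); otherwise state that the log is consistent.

step 1: x = 4 + (4) = 8, y = -7 + (3) = -4 -> verified
step 2: x = 8 + (5) = 13, y = -4 + (0) = -4 -> in agreement
step 3: x = 13 + (9) = 22, y = -4 + (3) = -1 -> matches
step 4: x = 22 + (0) = 22, y = -1 + (8) = 7 -> confirmed correct
step 5: x = 22 + (-5) = 17, y = 7 + (9) = 16 -> same as recorded
step 6: x = 17 + (-1) = 16, y = 16 + (0) = 16 -> a discrepancy with the log
Conclusion: step 6 carries the first error; the entry should be x = 16.

step 6, x = 16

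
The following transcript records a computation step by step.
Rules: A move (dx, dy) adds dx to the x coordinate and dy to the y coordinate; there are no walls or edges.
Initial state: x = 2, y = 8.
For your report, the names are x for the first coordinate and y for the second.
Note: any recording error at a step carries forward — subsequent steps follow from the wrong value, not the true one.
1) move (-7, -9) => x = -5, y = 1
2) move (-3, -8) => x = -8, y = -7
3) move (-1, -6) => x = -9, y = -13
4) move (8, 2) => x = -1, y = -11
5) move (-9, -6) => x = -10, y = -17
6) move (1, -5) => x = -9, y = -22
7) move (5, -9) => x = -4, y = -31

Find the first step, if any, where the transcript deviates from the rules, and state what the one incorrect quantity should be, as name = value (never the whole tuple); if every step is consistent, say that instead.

step 1, y = -1

1. x = 2 + (-7) = -5, y = 8 + (-9) = -1 (first mismatch against the transcript)
Step 1 is the first one off; corrected, y = -1.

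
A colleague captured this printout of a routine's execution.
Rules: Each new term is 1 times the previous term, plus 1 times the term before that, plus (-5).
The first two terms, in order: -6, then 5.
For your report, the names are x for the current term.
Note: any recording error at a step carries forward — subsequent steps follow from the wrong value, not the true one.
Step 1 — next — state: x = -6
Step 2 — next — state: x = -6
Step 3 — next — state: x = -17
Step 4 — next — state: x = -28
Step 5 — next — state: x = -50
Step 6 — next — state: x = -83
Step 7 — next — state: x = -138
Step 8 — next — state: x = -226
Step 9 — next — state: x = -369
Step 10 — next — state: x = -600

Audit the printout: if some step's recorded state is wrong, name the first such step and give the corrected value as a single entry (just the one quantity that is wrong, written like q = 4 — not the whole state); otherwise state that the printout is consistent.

Step 1: x = 1*(5) + (1)*(-6) + (-5) = -6 — agrees with the printout.
Step 2: x = 1*(-6) + (1)*(5) + (-5) = -6 — confirmed correct.
Step 3: x = 1*(-6) + (1)*(-6) + (-5) = -17 — consistent with the printout.
Step 4: x = 1*(-17) + (1)*(-6) + (-5) = -28 — agrees with the printout.
Step 5: x = 1*(-28) + (1)*(-17) + (-5) = -50 — no discrepancy.
Step 6: x = 1*(-50) + (1)*(-28) + (-5) = -83 — no discrepancy.
Step 7: x = 1*(-83) + (1)*(-50) + (-5) = -138 — agrees with the printout.
Step 8: x = 1*(-138) + (1)*(-83) + (-5) = -226 — no discrepancy.
Step 9: x = 1*(-226) + (1)*(-138) + (-5) = -369 — no discrepancy.
Step 10: x = 1*(-369) + (1)*(-226) + (-5) = -600 — exactly as logged.
All entries verified; no error found.

no error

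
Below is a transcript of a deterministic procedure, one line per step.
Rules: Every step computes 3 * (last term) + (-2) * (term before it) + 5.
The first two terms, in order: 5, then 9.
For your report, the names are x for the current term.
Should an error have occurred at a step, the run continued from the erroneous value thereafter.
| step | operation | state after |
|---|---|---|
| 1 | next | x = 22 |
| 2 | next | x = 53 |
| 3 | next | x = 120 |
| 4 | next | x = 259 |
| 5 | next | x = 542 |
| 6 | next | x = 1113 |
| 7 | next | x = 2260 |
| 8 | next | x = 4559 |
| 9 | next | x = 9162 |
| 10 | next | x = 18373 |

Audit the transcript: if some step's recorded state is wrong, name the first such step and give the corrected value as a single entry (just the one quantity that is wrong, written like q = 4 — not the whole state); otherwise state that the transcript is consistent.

no error

Recomputing the run from the initial state:
step 1: x = 22
step 2: x = 53
step 3: x = 120
step 4: x = 259
step 5: x = 542
step 6: x = 1113
step 7: x = 2260
step 8: x = 4559
step 9: x = 9162
step 10: x = 18373
This matches the transcript at every step.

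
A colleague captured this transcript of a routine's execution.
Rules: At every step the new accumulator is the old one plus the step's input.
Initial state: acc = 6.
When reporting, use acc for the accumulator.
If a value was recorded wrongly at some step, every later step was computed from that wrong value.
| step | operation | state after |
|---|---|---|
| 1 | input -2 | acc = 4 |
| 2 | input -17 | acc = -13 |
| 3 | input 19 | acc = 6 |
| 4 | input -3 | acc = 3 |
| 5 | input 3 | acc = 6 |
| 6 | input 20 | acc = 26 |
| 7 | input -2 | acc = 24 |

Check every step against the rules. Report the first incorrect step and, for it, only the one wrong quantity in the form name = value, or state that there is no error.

1. acc = 6 + -2 = 4 (matches)
2. acc = 4 + -17 = -13 (same as recorded)
3. acc = -13 + 19 = 6 (agrees with the transcript)
4. acc = 6 + -3 = 3 (confirmed correct)
5. acc = 3 + 3 = 6 (same as recorded)
6. acc = 6 + 20 = 26 (consistent with the transcript)
7. acc = 26 + -2 = 24 (matches)
Nothing is out of place; the run is error-free.

no error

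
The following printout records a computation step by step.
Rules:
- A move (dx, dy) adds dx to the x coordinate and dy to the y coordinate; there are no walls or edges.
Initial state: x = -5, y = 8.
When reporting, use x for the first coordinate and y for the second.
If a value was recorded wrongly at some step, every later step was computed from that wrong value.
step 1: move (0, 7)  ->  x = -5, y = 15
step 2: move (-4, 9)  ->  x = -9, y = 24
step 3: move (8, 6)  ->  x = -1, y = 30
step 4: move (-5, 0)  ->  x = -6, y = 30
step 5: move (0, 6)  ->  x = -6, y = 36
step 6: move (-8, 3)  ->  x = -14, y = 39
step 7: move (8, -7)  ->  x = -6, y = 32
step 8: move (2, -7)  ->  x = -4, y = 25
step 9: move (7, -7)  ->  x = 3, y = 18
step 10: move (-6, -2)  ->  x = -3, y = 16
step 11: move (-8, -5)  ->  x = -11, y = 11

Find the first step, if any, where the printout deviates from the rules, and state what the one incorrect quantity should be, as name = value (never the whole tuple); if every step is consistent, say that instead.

Recomputing the run from the initial state:
step 1: x = -5, y = 15
step 2: x = -9, y = 24
step 3: x = -1, y = 30
step 4: x = -6, y = 30
step 5: x = -6, y = 36
step 6: x = -14, y = 39
step 7: x = -6, y = 32
step 8: x = -4, y = 25
step 9: x = 3, y = 18
step 10: x = -3, y = 16
step 11: x = -11, y = 11
This matches the printout at every step.

no error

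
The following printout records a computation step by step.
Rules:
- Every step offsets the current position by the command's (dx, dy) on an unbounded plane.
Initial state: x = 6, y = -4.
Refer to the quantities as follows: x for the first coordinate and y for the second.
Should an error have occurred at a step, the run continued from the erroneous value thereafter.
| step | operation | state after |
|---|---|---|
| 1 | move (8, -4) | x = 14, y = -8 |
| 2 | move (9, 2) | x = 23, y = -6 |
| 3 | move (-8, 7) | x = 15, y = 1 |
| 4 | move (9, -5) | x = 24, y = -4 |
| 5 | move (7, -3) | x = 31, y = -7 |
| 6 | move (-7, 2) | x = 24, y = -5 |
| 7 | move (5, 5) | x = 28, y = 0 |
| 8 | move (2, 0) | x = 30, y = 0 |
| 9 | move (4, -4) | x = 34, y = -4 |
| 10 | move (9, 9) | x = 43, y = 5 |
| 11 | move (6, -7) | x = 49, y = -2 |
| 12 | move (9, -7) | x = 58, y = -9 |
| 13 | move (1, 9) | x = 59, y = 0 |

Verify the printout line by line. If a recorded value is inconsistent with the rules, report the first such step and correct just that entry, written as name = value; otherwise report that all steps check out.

step 1: x = 6 + (8) = 14, y = -4 + (-4) = -8 -> in agreement
step 2: x = 14 + (9) = 23, y = -8 + (2) = -6 -> confirmed correct
step 3: x = 23 + (-8) = 15, y = -6 + (7) = 1 -> checks out
step 4: x = 15 + (9) = 24, y = 1 + (-5) = -4 -> exactly as logged
step 5: x = 24 + (7) = 31, y = -4 + (-3) = -7 -> exactly as logged
step 6: x = 31 + (-7) = 24, y = -7 + (2) = -5 -> no discrepancy
step 7: x = 24 + (5) = 29, y = -5 + (5) = 0 -> a discrepancy with the printout
That makes step 7 the first incorrect line — x = 29 is what it should show.

step 7, x = 29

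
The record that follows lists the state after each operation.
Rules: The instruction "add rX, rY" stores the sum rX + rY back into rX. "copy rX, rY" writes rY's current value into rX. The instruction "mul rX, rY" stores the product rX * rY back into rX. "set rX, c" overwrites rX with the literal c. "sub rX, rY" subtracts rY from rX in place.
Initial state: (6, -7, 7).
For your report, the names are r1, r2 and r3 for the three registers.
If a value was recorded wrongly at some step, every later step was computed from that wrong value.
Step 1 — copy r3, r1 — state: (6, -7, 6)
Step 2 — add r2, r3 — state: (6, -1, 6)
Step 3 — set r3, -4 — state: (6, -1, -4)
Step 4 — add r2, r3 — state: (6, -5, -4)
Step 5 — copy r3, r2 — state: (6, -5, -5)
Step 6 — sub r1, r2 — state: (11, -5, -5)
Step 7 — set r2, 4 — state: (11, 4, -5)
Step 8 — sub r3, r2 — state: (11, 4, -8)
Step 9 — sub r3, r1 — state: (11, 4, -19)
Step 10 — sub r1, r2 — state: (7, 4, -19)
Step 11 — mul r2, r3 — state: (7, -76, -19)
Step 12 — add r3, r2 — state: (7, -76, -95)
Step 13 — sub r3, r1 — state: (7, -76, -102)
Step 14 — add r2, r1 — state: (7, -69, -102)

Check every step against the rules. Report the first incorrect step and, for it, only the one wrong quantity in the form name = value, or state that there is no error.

step 8, r3 = -9

step 1: r3 = 6 -> confirmed correct
step 2: r2 = -7 + 6 = -1 -> confirmed correct
step 3: r3 = -4 -> confirmed correct
step 4: r2 = -1 + -4 = -5 -> verified
step 5: r3 = -5 -> exactly as logged
step 6: r1 = 6 - -5 = 11 -> confirmed correct
step 7: r2 = 4 -> consistent with the record
step 8: r3 = -5 - 4 = -9 -> a discrepancy with the record
Step 8 is the first one off; corrected, r3 = -9.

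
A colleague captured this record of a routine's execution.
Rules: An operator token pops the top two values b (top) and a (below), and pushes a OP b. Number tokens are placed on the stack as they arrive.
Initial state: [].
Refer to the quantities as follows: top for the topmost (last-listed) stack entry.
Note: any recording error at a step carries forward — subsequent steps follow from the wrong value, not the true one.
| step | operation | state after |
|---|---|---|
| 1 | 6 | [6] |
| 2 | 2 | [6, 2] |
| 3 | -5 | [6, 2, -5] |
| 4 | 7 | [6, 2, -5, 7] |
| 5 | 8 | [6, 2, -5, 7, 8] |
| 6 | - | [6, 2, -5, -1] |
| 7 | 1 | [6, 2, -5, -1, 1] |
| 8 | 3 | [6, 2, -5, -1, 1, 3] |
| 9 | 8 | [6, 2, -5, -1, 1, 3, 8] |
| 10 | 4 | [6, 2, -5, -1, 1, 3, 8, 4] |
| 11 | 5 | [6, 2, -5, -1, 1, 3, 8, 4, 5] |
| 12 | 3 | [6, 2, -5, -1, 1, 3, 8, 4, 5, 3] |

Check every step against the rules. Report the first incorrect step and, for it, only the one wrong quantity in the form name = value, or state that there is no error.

Recomputing the run from the initial state:
step 1: [6]
step 2: [6, 2]
step 3: [6, 2, -5]
step 4: [6, 2, -5, 7]
step 5: [6, 2, -5, 7, 8]
step 6: [6, 2, -5, -1]
step 7: [6, 2, -5, -1, 1]
step 8: [6, 2, -5, -1, 1, 3]
step 9: [6, 2, -5, -1, 1, 3, 8]
step 10: [6, 2, -5, -1, 1, 3, 8, 4]
step 11: [6, 2, -5, -1, 1, 3, 8, 4, 5]
step 12: [6, 2, -5, -1, 1, 3, 8, 4, 5, 3]
This matches the record at every step.

no error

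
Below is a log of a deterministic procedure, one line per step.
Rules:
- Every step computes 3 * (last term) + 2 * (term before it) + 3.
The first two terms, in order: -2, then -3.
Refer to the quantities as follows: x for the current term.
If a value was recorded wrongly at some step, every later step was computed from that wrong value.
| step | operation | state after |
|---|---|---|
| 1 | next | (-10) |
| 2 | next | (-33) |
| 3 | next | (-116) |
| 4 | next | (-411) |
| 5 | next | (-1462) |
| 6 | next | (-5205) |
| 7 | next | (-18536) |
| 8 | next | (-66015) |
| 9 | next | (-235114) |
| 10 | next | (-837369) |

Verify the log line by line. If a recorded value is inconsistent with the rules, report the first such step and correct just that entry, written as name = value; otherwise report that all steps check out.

no error

Step 1: x = 3*(-3) + (2)*(-2) + (3) = -10 — verified.
Step 2: x = 3*(-10) + (2)*(-3) + (3) = -33 — checks out.
Step 3: x = 3*(-33) + (2)*(-10) + (3) = -116 — exactly as logged.
Step 4: x = 3*(-116) + (2)*(-33) + (3) = -411 — confirmed correct.
Step 5: x = 3*(-411) + (2)*(-116) + (3) = -1462 — agrees with the log.
Step 6: x = 3*(-1462) + (2)*(-411) + (3) = -5205 — exactly as logged.
Step 7: x = 3*(-5205) + (2)*(-1462) + (3) = -18536 — agrees with the log.
Step 8: x = 3*(-18536) + (2)*(-5205) + (3) = -66015 — no discrepancy.
Step 9: x = 3*(-66015) + (2)*(-18536) + (3) = -235114 — agrees with the log.
Step 10: x = 3*(-235114) + (2)*(-66015) + (3) = -837369 — no discrepancy.
The recomputation confirms every line.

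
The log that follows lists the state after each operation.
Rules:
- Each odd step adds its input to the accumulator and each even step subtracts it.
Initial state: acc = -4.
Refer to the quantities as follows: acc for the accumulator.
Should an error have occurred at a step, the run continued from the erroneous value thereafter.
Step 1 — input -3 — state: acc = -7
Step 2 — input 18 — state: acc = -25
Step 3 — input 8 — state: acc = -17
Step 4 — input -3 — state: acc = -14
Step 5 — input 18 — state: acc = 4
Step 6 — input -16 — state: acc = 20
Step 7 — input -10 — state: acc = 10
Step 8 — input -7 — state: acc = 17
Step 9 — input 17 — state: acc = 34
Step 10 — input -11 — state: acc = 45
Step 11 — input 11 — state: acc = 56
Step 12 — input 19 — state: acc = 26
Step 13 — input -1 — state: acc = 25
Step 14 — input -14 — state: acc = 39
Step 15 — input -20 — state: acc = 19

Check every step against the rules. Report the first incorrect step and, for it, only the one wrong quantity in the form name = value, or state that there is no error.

Recomputing the run from the initial state:
step 1: acc = -7
step 2: acc = -25
step 3: acc = -17
step 4: acc = -14
step 5: acc = 4
step 6: acc = 20
step 7: acc = 10
step 8: acc = 17
step 9: acc = 34
step 10: acc = 45
step 11: acc = 56
step 12: acc = 37
step 13: acc = 36
step 14: acc = 50
step 15: acc = 30
The first disagreement with the log is at step 12, where the value should be acc = 37.

step 12, acc = 37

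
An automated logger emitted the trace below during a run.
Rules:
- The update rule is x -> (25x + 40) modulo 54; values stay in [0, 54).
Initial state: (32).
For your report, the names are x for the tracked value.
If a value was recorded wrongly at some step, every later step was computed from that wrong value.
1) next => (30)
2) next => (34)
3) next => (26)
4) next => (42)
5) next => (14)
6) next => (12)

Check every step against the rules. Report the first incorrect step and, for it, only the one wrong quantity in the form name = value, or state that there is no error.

Recomputing the run from the initial state:
step 1: x = 30
step 2: x = 34
step 3: x = 26
step 4: x = 42
step 5: x = 10
step 6: x = 20
The first disagreement with the trace is at step 5, where the value should be x = 10.

step 5, x = 10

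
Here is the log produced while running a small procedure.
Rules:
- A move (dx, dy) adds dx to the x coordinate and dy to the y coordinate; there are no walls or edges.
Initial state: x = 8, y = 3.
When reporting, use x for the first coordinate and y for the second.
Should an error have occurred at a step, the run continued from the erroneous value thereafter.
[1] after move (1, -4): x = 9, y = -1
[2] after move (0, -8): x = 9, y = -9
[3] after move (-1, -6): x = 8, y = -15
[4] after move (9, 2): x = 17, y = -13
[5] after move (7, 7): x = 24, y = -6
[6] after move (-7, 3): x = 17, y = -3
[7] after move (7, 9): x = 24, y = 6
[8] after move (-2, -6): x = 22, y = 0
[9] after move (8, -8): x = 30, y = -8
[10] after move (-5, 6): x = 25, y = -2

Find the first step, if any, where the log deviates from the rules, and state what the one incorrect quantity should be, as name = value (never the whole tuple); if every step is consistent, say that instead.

no error

step 1: x = 8 + (1) = 9, y = 3 + (-4) = -1 -> same as recorded
step 2: x = 9 + (0) = 9, y = -1 + (-8) = -9 -> agrees with the log
step 3: x = 9 + (-1) = 8, y = -9 + (-6) = -15 -> in agreement
step 4: x = 8 + (9) = 17, y = -15 + (2) = -13 -> checks out
step 5: x = 17 + (7) = 24, y = -13 + (7) = -6 -> consistent with the log
step 6: x = 24 + (-7) = 17, y = -6 + (3) = -3 -> exactly as logged
step 7: x = 17 + (7) = 24, y = -3 + (9) = 6 -> consistent with the log
step 8: x = 24 + (-2) = 22, y = 6 + (-6) = 0 -> no discrepancy
step 9: x = 22 + (8) = 30, y = 0 + (-8) = -8 -> no discrepancy
step 10: x = 30 + (-5) = 25, y = -8 + (6) = -2 -> verified
All steps check out; nothing to correct.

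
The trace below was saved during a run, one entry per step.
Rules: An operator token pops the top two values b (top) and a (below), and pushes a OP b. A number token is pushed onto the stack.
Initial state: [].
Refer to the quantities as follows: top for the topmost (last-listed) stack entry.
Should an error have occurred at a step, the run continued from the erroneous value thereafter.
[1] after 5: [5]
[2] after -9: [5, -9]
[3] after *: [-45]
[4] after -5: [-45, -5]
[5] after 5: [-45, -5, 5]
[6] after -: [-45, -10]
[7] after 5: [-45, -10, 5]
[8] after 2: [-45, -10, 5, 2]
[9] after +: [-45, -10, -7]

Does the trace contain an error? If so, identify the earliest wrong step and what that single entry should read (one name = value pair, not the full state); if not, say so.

step 9, top = 7

1. push 5: top = 5 (consistent with the trace)
2. push -9: top = -9 (agrees with the trace)
3. 5 * -9 = -45 (no discrepancy)
4. push -5: top = -5 (checks out)
5. push 5: top = 5 (consistent with the trace)
6. -5 - 5 = -10 (agrees with the trace)
7. push 5: top = 5 (no discrepancy)
8. push 2: top = 2 (consistent with the trace)
9. 5 + 2 = 7 (the entry is off here)
First incorrect step: 9; the correct value is top = 7.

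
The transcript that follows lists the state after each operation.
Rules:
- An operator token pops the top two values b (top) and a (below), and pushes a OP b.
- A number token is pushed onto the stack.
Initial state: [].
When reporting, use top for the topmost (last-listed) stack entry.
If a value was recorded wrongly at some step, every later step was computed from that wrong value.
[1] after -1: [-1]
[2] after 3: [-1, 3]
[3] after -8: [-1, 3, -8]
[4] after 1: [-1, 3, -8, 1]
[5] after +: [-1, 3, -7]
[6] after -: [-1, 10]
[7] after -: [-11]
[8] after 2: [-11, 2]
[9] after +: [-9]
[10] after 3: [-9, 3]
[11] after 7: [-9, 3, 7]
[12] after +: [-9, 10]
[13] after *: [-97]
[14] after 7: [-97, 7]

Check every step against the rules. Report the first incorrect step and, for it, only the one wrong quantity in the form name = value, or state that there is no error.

step 13, top = -90

Recomputing the run from the initial state:
step 1: [-1]
step 2: [-1, 3]
step 3: [-1, 3, -8]
step 4: [-1, 3, -8, 1]
step 5: [-1, 3, -7]
step 6: [-1, 10]
step 7: [-11]
step 8: [-11, 2]
step 9: [-9]
step 10: [-9, 3]
step 11: [-9, 3, 7]
step 12: [-9, 10]
step 13: [-90]
step 14: [-90, 7]
The first disagreement with the transcript is at step 13, where the value should be top = -90.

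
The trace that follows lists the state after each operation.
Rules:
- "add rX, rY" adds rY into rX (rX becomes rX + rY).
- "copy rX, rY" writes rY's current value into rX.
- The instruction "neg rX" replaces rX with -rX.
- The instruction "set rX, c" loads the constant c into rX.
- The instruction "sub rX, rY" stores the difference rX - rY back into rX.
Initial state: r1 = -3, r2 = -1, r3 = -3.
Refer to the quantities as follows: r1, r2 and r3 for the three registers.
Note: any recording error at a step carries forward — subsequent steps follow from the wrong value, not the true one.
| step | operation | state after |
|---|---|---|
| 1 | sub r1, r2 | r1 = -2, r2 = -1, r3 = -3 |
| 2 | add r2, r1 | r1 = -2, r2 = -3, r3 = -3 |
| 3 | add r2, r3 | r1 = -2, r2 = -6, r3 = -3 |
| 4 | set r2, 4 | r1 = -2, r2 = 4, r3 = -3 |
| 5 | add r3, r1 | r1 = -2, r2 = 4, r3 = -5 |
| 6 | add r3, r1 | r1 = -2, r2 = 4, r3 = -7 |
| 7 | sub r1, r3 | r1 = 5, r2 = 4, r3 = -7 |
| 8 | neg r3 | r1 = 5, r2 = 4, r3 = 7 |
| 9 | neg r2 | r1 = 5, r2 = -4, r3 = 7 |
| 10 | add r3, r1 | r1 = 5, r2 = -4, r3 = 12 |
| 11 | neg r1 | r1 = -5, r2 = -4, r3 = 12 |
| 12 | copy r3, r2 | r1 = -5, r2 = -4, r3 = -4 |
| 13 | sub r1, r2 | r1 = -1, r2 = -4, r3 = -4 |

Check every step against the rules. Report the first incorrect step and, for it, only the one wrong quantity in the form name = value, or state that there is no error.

no error

step 1: r1 = -3 - -1 = -2 -> verified
step 2: r2 = -1 + -2 = -3 -> verified
step 3: r2 = -3 + -3 = -6 -> consistent with the trace
step 4: r2 = 4 -> confirmed correct
step 5: r3 = -3 + -2 = -5 -> confirmed correct
step 6: r3 = -5 + -2 = -7 -> consistent with the trace
step 7: r1 = -2 - -7 = 5 -> no discrepancy
step 8: r3 = -(-7) = 7 -> matches
step 9: r2 = -(4) = -4 -> no discrepancy
step 10: r3 = 7 + 5 = 12 -> in agreement
step 11: r1 = -(5) = -5 -> agrees with the trace
step 12: r3 = -4 -> exactly as logged
step 13: r1 = -5 - -4 = -1 -> same as recorded
The whole run recomputes cleanly — no discrepancies.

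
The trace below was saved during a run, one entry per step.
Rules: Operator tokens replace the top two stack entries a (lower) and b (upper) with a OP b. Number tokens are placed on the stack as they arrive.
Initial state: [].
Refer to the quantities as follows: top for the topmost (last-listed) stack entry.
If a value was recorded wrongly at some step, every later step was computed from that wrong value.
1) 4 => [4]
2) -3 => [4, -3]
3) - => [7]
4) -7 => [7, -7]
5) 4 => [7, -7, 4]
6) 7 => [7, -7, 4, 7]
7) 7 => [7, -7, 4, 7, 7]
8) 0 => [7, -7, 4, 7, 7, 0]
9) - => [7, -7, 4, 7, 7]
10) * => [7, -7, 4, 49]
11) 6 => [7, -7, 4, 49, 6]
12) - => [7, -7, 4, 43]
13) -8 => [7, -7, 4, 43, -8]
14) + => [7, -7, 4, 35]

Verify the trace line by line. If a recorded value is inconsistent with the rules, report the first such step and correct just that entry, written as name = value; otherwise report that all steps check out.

no error

Recomputing the run from the initial state:
step 1: [4]
step 2: [4, -3]
step 3: [7]
step 4: [7, -7]
step 5: [7, -7, 4]
step 6: [7, -7, 4, 7]
step 7: [7, -7, 4, 7, 7]
step 8: [7, -7, 4, 7, 7, 0]
step 9: [7, -7, 4, 7, 7]
step 10: [7, -7, 4, 49]
step 11: [7, -7, 4, 49, 6]
step 12: [7, -7, 4, 43]
step 13: [7, -7, 4, 43, -8]
step 14: [7, -7, 4, 35]
This matches the trace at every step.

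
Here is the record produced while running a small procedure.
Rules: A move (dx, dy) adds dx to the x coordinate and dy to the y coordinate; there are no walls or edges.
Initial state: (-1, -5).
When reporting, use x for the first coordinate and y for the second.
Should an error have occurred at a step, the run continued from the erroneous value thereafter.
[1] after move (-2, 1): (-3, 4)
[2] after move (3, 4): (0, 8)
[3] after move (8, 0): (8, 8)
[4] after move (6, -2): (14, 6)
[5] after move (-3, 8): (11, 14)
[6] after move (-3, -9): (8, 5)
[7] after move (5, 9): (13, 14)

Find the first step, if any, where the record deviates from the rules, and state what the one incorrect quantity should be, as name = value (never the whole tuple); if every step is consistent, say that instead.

step 1, y = -4

1. x = -1 + (-2) = -3, y = -5 + (1) = -4 (first mismatch against the record)
Conclusion: step 1 carries the first error; the entry should be y = -4.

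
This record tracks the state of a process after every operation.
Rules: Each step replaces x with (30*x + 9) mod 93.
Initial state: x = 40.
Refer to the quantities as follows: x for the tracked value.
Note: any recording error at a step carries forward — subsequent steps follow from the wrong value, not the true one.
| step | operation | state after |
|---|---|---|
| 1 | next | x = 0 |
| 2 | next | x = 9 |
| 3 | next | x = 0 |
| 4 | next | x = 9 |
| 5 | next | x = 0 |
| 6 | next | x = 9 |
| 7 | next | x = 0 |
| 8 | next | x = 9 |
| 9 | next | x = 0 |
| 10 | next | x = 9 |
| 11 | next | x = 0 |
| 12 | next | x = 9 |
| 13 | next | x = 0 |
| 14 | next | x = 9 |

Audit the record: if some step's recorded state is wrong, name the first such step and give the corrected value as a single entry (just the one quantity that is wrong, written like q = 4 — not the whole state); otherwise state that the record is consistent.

step 1: x = (30*40 + 9) mod 93 = 0 -> no discrepancy
step 2: x = (30*0 + 9) mod 93 = 9 -> agrees with the record
step 3: x = (30*9 + 9) mod 93 = 0 -> confirmed correct
step 4: x = (30*0 + 9) mod 93 = 9 -> checks out
step 5: x = (30*9 + 9) mod 93 = 0 -> confirmed correct
step 6: x = (30*0 + 9) mod 93 = 9 -> no discrepancy
step 7: x = (30*9 + 9) mod 93 = 0 -> matches
step 8: x = (30*0 + 9) mod 93 = 9 -> agrees with the record
step 9: x = (30*9 + 9) mod 93 = 0 -> agrees with the record
step 10: x = (30*0 + 9) mod 93 = 9 -> exactly as logged
step 11: x = (30*9 + 9) mod 93 = 0 -> exactly as logged
step 12: x = (30*0 + 9) mod 93 = 9 -> consistent with the record
step 13: x = (30*9 + 9) mod 93 = 0 -> confirmed correct
step 14: x = (30*0 + 9) mod 93 = 9 -> matches
All entries verified; no error found.

no error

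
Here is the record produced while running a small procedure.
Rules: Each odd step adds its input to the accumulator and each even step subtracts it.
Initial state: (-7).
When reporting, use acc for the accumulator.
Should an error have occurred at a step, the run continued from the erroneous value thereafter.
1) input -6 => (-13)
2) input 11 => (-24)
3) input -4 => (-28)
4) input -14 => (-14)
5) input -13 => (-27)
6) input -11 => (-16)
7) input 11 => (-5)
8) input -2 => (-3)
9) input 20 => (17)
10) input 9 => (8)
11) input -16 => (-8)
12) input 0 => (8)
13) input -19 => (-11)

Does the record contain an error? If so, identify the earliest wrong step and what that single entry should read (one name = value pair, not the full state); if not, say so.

1. acc = -7 + -6 = -13 (in agreement)
2. acc = -13 - 11 = -24 (matches)
3. acc = -24 + -4 = -28 (checks out)
4. acc = -28 - -14 = -14 (consistent with the record)
5. acc = -14 + -13 = -27 (confirmed correct)
6. acc = -27 - -11 = -16 (same as recorded)
7. acc = -16 + 11 = -5 (consistent with the record)
8. acc = -5 - -2 = -3 (matches)
9. acc = -3 + 20 = 17 (agrees with the record)
10. acc = 17 - 9 = 8 (no discrepancy)
11. acc = 8 + -16 = -8 (matches)
12. acc = -8 - 0 = -8 (not what was recorded)
Conclusion: step 12 carries the first error; the entry should be acc = -8.

step 12, acc = -8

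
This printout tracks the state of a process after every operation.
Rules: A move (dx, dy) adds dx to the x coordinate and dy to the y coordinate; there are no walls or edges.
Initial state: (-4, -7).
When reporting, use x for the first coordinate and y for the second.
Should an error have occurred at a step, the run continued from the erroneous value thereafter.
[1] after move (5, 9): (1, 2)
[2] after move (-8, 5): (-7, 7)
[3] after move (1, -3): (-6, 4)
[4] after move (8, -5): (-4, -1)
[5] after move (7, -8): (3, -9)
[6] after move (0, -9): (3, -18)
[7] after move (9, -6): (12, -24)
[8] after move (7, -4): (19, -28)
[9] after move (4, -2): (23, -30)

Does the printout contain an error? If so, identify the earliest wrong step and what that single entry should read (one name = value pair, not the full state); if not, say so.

step 4, x = 2

1. x = -4 + (5) = 1, y = -7 + (9) = 2 (no discrepancy)
2. x = 1 + (-8) = -7, y = 2 + (5) = 7 (checks out)
3. x = -7 + (1) = -6, y = 7 + (-3) = 4 (exactly as logged)
4. x = -6 + (8) = 2, y = 4 + (-5) = -1 (not what was recorded)
First incorrect step: 4; the correct value is x = 2.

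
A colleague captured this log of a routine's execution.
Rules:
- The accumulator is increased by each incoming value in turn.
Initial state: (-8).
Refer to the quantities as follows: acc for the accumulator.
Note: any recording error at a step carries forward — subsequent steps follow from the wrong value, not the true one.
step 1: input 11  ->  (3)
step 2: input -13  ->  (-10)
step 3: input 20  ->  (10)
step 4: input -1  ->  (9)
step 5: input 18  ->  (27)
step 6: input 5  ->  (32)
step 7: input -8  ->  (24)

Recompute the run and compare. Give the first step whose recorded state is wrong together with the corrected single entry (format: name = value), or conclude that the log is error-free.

1. acc = -8 + 11 = 3 (in agreement)
2. acc = 3 + -13 = -10 (consistent with the log)
3. acc = -10 + 20 = 10 (checks out)
4. acc = 10 + -1 = 9 (consistent with the log)
5. acc = 9 + 18 = 27 (exactly as logged)
6. acc = 27 + 5 = 32 (exactly as logged)
7. acc = 32 + -8 = 24 (in agreement)
The recomputation confirms every line.

no error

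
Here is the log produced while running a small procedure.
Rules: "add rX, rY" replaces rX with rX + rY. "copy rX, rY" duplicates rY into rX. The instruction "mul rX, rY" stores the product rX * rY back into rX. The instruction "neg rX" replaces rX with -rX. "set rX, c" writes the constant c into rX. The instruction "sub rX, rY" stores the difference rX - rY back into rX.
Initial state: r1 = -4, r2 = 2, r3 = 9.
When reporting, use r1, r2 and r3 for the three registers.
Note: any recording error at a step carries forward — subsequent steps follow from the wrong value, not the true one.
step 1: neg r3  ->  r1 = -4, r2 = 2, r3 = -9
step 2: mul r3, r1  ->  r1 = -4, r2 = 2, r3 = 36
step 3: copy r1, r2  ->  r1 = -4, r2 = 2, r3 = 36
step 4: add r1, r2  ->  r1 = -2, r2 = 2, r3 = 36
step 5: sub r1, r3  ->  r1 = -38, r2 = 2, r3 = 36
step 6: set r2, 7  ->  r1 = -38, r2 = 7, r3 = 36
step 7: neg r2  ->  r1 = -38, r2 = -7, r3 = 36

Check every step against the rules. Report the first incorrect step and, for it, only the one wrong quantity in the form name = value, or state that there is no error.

step 3, r1 = 2

1. r3 = -(9) = -9 (same as recorded)
2. r3 = -9 * -4 = 36 (checks out)
3. r1 = 2 (the recorded entry deviates here)
Conclusion: step 3 carries the first error; the entry should be r1 = 2.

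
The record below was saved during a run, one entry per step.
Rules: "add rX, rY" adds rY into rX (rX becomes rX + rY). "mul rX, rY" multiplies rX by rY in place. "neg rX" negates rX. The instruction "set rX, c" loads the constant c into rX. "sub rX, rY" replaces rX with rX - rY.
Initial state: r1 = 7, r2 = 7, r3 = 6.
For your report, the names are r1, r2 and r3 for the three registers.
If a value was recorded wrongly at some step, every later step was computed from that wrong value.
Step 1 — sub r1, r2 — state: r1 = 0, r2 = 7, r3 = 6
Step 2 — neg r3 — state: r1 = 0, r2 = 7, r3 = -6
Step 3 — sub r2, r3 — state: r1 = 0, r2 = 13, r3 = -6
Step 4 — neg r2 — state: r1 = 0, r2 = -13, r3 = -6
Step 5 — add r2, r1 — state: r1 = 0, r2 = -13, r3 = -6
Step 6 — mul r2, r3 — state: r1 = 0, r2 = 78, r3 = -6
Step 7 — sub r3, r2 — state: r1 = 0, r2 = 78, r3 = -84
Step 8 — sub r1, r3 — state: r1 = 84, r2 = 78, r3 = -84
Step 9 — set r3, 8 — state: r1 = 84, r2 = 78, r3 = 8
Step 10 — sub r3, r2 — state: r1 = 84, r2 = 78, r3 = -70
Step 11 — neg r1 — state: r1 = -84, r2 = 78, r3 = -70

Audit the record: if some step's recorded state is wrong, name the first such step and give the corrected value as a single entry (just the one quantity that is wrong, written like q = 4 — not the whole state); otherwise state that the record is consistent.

no error

Recomputing the run from the initial state:
step 1: r1 = 0, r2 = 7, r3 = 6
step 2: r1 = 0, r2 = 7, r3 = -6
step 3: r1 = 0, r2 = 13, r3 = -6
step 4: r1 = 0, r2 = -13, r3 = -6
step 5: r1 = 0, r2 = -13, r3 = -6
step 6: r1 = 0, r2 = 78, r3 = -6
step 7: r1 = 0, r2 = 78, r3 = -84
step 8: r1 = 84, r2 = 78, r3 = -84
step 9: r1 = 84, r2 = 78, r3 = 8
step 10: r1 = 84, r2 = 78, r3 = -70
step 11: r1 = -84, r2 = 78, r3 = -70
This matches the record at every step.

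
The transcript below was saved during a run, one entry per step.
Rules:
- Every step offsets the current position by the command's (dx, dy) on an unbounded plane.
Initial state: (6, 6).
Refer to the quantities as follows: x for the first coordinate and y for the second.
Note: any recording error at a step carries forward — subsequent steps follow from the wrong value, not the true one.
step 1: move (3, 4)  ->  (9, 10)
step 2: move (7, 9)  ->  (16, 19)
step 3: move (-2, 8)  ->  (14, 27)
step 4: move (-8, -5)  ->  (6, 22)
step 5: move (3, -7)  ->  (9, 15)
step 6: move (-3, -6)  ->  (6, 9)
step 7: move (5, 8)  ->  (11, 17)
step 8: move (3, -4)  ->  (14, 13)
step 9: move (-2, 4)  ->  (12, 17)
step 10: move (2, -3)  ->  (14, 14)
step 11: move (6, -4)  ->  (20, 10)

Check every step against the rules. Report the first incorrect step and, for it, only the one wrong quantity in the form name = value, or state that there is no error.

Recomputing the run from the initial state:
step 1: x = 9, y = 10
step 2: x = 16, y = 19
step 3: x = 14, y = 27
step 4: x = 6, y = 22
step 5: x = 9, y = 15
step 6: x = 6, y = 9
step 7: x = 11, y = 17
step 8: x = 14, y = 13
step 9: x = 12, y = 17
step 10: x = 14, y = 14
step 11: x = 20, y = 10
This matches the transcript at every step.

no error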